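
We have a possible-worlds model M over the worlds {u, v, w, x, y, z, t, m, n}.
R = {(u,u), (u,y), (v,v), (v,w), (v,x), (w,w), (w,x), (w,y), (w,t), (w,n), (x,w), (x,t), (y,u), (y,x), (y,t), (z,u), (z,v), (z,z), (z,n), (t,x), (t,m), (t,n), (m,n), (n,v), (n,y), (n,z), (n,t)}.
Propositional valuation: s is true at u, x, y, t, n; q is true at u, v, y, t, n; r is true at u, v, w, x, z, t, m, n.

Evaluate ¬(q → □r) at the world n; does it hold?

Recall that □ψ holds at a world iff ψ holds at every accessible world, and ◇ψ holds iff ψ holds at some accessible world.
At n: q → □r is false, so ¬(q → □r) is true.
  At n: q is true, □r is false, so q → □r is false.
    At n: □r requires r at every successor {v, y, z, t}.
      r fails at y, so □r is false at n.

Yes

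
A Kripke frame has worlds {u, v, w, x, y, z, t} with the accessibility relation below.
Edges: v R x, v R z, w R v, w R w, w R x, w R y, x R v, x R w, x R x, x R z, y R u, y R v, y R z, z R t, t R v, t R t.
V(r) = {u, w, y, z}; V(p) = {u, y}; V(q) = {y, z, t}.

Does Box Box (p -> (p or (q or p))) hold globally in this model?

Yes

Recall that Box ψ holds at a world iff ψ holds at every accessible world, and Dia ψ holds iff ψ holds at some accessible world.
Let φ = Box Box (p -> (p or (q or p))). Evaluate φ at each world:
  u (successors ∅): φ is true.
  v (successors {x, z}): φ is true.
  w (successors {v, w, x, y}): φ is true.
  x (successors {v, w, x, z}): φ is true.
  y (successors {u, v, z}): φ is true.
  z (successors {t}): φ is true.
  t (successors {v, t}): φ is true.
For instance, at z:
  At z: Box Box (p -> (p or (q or p))) requires Box (p -> (p or (q or p))) at every successor {t}.
      At t: Box (p -> (p or (q or p))) requires p -> (p or (q or p)) at every successor {v, t}.
        At v: p -> (p or (q or p)) is true.
        At t: p -> (p or (q or p)) is true.
      So Box (p -> (p or (q or p))) is true at t.
  So Box Box (p -> (p or (q or p))) is true at z.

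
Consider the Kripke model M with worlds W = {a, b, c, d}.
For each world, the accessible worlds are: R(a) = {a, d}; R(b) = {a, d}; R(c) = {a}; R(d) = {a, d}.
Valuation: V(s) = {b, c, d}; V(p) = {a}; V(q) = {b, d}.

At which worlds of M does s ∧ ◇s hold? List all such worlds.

Let φ = s ∧ ◇s. Evaluate φ at each world:
  a (successors {a, d}): φ is false.
  b (successors {a, d}): φ is true.
  c (successors {a}): φ is false.
  d (successors {a, d}): φ is true.
For instance, at d:
  At d: s is true, ◇s is true, so s ∧ ◇s is true.
    At d: ◇s requires s at some successor in {a, d}.
      s holds at d, so ◇s is true at d.
Satisfying worlds: {b, d}

b, d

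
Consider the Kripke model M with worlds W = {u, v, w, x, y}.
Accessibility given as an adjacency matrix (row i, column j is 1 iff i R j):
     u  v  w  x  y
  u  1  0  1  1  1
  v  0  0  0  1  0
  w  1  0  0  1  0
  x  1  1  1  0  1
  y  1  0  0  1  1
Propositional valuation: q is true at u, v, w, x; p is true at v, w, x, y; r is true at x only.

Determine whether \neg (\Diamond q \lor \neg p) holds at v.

At v: \Diamond q \lor \neg p is true, so \neg (\Diamond q \lor \neg p) is false.
  At v: \Diamond q is true, \neg p is false, so \Diamond q \lor \neg p is true.
    At v: \Diamond q requires q at some successor in {x}.
      q holds at x, so \Diamond q is true at v.

No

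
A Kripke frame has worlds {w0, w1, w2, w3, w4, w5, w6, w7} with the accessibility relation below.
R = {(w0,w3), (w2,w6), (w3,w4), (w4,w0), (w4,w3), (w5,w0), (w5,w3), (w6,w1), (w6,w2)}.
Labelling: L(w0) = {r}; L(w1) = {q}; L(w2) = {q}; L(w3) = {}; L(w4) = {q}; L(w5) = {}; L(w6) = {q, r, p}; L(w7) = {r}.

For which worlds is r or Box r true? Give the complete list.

Let φ = r or Box r. Evaluate φ at each world:
  w0 (successors {w3}): φ is true.
  w1 (successors ∅): φ is true.
  w2 (successors {w6}): φ is true.
  w3 (successors {w4}): φ is false.
  w4 (successors {w0, w3}): φ is false.
  w5 (successors {w0, w3}): φ is false.
  w6 (successors {w1, w2}): φ is true.
  w7 (successors ∅): φ is true.
For instance, at w2:
  At w2: r is false, Box r is true, so r or Box r is true.
    At w2: Box r requires r at every successor {w6}.
      At w6: r is true.
    So Box r is true at w2.
Satisfying worlds: {w0, w1, w2, w6, w7}

w0, w1, w2, w6, w7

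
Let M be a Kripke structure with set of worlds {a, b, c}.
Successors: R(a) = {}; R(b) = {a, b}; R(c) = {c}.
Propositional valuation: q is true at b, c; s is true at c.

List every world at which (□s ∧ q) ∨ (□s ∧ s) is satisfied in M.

c

Recall that □ψ holds at a world iff ψ holds at every accessible world, and ◇ψ holds iff ψ holds at some accessible world.
Let φ = (□s ∧ q) ∨ (□s ∧ s). Evaluate φ at each world:
  a (successors ∅): φ is false.
  b (successors {a, b}): φ is false.
  c (successors {c}): φ is true.
For instance, at b:
  At b: □s ∧ q is false, □s ∧ s is false, so (□s ∧ q) ∨ (□s ∧ s) is false.
    At b: □s is false, q is true, so □s ∧ q is false.
      At b: □s requires s at every successor {a, b}.
        s fails at a, so □s is false at b.
    At b: □s is false, s is false, so □s ∧ s is false.
      At b: □s requires s at every successor {a, b}.
        s fails at a, so □s is false at b.
Satisfying worlds: {c}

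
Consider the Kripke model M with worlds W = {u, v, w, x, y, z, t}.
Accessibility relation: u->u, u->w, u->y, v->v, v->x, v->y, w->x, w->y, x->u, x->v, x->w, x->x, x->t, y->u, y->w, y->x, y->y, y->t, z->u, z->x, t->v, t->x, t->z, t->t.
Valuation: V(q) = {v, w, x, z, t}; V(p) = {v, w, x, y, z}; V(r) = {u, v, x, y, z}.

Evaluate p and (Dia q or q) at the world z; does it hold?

At z: p is true, Dia q or q is true, so p and (Dia q or q) is true.
  At z: Dia q is true, q is true, so Dia q or q is true.
    At z: Dia q requires q at some successor in {u, x}.
      q holds at x, so Dia q is true at z.

Yes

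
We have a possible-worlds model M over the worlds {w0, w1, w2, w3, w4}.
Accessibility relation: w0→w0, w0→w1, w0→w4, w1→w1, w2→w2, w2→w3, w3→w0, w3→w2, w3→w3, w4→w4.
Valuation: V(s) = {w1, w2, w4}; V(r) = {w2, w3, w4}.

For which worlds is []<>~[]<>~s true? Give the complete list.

Recall that []ψ holds at a world iff ψ holds at every accessible world, and <>ψ holds iff ψ holds at some accessible world.
Let φ = []<>~[]<>~s. Evaluate φ at each world:
  w0 (successors {w0, w1, w4}): φ is true.
  w1 (successors {w1}): φ is true.
  w2 (successors {w2, w3}): φ is false.
  w3 (successors {w0, w2, w3}): φ is false.
  w4 (successors {w4}): φ is true.
For instance, at w4:
  At w4: []<>~[]<>~s requires <>~[]<>~s at every successor {w4}.
      At w4: <>~[]<>~s requires ~[]<>~s at some successor in {w4}.
        ~[]<>~s holds at w4, so <>~[]<>~s is true at w4.
  So []<>~[]<>~s is true at w4.
Satisfying worlds: {w0, w1, w4}

w0, w1, w4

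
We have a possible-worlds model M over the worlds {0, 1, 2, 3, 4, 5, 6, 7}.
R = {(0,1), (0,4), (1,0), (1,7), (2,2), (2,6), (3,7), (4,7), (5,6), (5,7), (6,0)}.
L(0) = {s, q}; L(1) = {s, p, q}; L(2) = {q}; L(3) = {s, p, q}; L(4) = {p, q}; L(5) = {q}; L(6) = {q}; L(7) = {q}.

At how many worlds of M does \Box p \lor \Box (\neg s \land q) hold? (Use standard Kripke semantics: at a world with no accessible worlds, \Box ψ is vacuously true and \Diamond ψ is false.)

6

Let φ = \Box p \lor \Box (\neg s \land q). Evaluate φ at each world:
  0 (successors {1, 4}): φ is true.
  1 (successors {0, 7}): φ is false.
  2 (successors {2, 6}): φ is true.
  3 (successors {7}): φ is true.
  4 (successors {7}): φ is true.
  5 (successors {6, 7}): φ is true.
  6 (successors {0}): φ is false.
  7 (successors ∅): φ is true.
For instance, at 2:
  At 2: \Box p is false, \Box (\neg s \land q) is true, so \Box p \lor \Box (\neg s \land q) is true.
    At 2: \Box p requires p at every successor {2, 6}.
      p fails at 2, so \Box p is false at 2.
    At 2: \Box (\neg s \land q) requires \neg s \land q at every successor {2, 6}.
      At 2: \neg s \land q is true.
      At 6: \neg s \land q is true.
    So \Box (\neg s \land q) is true at 2.
Satisfying worlds: {0, 2, 3, 4, 5, 7}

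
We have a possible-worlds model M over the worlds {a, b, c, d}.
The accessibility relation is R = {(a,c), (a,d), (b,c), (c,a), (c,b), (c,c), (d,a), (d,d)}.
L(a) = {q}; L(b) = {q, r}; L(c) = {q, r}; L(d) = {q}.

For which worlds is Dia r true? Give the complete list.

Let φ = Dia r. Evaluate φ at each world:
  a (successors {c, d}): φ is true.
  b (successors {c}): φ is true.
  c (successors {a, b, c}): φ is true.
  d (successors {a, d}): φ is false.
For instance, at d:
  At d: Dia r requires r at some successor in {a, d}.
    At a: r is false.
    At d: r is false.
  So Dia r is false at d.
Satisfying worlds: {a, b, c}

a, b, c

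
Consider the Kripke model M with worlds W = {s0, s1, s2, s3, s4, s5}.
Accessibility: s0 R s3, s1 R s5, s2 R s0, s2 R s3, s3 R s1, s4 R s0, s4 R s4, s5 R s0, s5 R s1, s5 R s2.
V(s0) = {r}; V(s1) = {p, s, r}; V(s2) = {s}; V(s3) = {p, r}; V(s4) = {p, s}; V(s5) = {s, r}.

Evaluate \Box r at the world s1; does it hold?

At s1: \Box r requires r at every successor {s5}.
  At s5: r is true.
So \Box r is true at s1.

Yes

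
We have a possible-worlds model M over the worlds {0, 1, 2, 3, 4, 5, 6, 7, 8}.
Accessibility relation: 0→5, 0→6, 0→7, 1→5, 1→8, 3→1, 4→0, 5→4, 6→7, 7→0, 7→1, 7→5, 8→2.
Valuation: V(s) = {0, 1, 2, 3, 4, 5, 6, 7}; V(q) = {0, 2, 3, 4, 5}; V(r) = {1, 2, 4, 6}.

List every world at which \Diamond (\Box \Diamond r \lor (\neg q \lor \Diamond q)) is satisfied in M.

Let φ = \Diamond (\Box \Diamond r \lor (\neg q \lor \Diamond q)). Evaluate φ at each world:
  0 (successors {5, 6, 7}): φ is true.
  1 (successors {5, 8}): φ is true.
  2 (successors ∅): φ is false.
  3 (successors {1}): φ is true.
  4 (successors {0}): φ is true.
  5 (successors {4}): φ is true.
  6 (successors {7}): φ is true.
  7 (successors {0, 1, 5}): φ is true.
  8 (successors {2}): φ is true.
For instance, at 0:
  At 0: \Diamond (\Box \Diamond r \lor (\neg q \lor \Diamond q)) requires \Box \Diamond r \lor (\neg q \lor \Diamond q) at some successor in {5, 6, 7}.
    \Box \Diamond r \lor (\neg q \lor \Diamond q) holds at 5, so \Diamond (\Box \Diamond r \lor (\neg q \lor \Diamond q)) is true at 0.
      At 5: \Box \Diamond r is false, \neg q \lor \Diamond q is true, so \Box \Diamond r \lor (\neg q \lor \Diamond q) is true.
Satisfying worlds: {0, 1, 3, 4, 5, 6, 7, 8}

0, 1, 3, 4, 5, 6, 7, 8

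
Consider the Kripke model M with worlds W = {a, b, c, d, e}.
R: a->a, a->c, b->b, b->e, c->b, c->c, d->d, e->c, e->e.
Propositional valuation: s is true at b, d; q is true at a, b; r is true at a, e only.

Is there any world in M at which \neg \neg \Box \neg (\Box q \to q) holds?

No

Let φ = \neg \neg \Box \neg (\Box q \to q). Evaluate φ at each world:
  a (successors {a, c}): φ is false.
  b (successors {b, e}): φ is false.
  c (successors {b, c}): φ is false.
  d (successors {d}): φ is false.
  e (successors {c, e}): φ is false.
For instance, at a:
  At a: \neg \Box \neg (\Box q \to q) is true, so \neg \neg \Box \neg (\Box q \to q) is false.
    At a: \Box \neg (\Box q \to q) is false, so \neg \Box \neg (\Box q \to q) is true.
      At a: \Box \neg (\Box q \to q) requires \neg (\Box q \to q) at every successor {a, c}.
        \neg (\Box q \to q) fails at a, so \Box \neg (\Box q \to q) is false at a.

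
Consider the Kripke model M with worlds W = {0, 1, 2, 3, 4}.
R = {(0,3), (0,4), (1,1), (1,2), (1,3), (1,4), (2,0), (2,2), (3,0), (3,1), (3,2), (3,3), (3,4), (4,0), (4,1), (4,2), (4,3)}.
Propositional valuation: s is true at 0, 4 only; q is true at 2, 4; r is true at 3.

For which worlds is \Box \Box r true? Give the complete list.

Recall that \Box ψ holds at a world iff ψ holds at every accessible world, and \Diamond ψ holds iff ψ holds at some accessible world.
Let φ = \Box \Box r. Evaluate φ at each world:
  0 (successors {3, 4}): φ is false.
  1 (successors {1, 2, 3, 4}): φ is false.
  2 (successors {0, 2}): φ is false.
  3 (successors {0, 1, 2, 3, 4}): φ is false.
  4 (successors {0, 1, 2, 3}): φ is false.
For instance, at 3:
  At 3: \Box \Box r requires \Box r at every successor {0, 1, 2, 3, 4}.
    \Box r fails at 0, so \Box \Box r is false at 3.
      At 0: \Box r requires r at every successor {3, 4}.
        r fails at 4, so \Box r is false at 0.
Satisfying worlds: none.

none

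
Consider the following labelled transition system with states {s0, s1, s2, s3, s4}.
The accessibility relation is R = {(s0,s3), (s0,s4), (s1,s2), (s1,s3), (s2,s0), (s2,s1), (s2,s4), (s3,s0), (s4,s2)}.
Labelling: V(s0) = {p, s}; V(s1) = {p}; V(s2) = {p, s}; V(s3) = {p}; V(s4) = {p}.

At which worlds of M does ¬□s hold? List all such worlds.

s0, s1, s2

Let φ = ¬□s. Evaluate φ at each world:
  s0 (successors {s3, s4}): φ is true.
  s1 (successors {s2, s3}): φ is true.
  s2 (successors {s0, s1, s4}): φ is true.
  s3 (successors {s0}): φ is false.
  s4 (successors {s2}): φ is false.
For instance, at s2:
  At s2: □s is false, so ¬□s is true.
    At s2: □s requires s at every successor {s0, s1, s4}.
      s fails at s1, so □s is false at s2.
Satisfying worlds: {s0, s1, s2}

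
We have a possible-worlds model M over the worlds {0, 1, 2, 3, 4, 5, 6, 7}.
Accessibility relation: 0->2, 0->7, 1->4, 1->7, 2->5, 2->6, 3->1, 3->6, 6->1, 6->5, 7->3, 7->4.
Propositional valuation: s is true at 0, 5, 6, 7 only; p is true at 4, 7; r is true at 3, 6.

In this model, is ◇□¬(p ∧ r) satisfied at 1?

Yes

Recall that □ψ holds at a world iff ψ holds at every accessible world, and ◇ψ holds iff ψ holds at some accessible world.
At 1: ◇□¬(p ∧ r) requires □¬(p ∧ r) at some successor in {4, 7}.
  □¬(p ∧ r) holds at 4, so ◇□¬(p ∧ r) is true at 1.
    At 4: no accessible worlds, so □¬(p ∧ r) holds vacuously.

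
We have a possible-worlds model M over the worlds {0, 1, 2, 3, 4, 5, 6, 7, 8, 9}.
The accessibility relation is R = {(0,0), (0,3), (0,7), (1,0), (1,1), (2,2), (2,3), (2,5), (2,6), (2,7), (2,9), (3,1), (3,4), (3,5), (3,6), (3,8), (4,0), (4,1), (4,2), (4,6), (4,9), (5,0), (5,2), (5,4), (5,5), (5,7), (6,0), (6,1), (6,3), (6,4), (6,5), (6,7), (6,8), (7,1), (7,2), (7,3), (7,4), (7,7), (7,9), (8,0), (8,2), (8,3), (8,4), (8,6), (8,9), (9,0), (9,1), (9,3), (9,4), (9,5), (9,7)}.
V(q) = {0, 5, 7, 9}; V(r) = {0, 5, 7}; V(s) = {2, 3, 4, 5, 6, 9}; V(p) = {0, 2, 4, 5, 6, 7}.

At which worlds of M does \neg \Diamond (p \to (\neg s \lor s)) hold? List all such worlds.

Recall that \Diamond ψ holds at a world iff ψ holds at some accessible world.
Let φ = \neg \Diamond (p \to (\neg s \lor s)). Evaluate φ at each world:
  0 (successors {0, 3, 7}): φ is false.
  1 (successors {0, 1}): φ is false.
  2 (successors {2, 3, 5, 6, 7, 9}): φ is false.
  3 (successors {1, 4, 5, 6, 8}): φ is false.
  4 (successors {0, 1, 2, 6, 9}): φ is false.
  5 (successors {0, 2, 4, 5, 7}): φ is false.
  6 (successors {0, 1, 3, 4, 5, 7, 8}): φ is false.
  7 (successors {1, 2, 3, 4, 7, 9}): φ is false.
  8 (successors {0, 2, 3, 4, 6, 9}): φ is false.
  9 (successors {0, 1, 3, 4, 5, 7}): φ is false.
For instance, at 3:
  At 3: \Diamond (p \to (\neg s \lor s)) is true, so \neg \Diamond (p \to (\neg s \lor s)) is false.
    At 3: \Diamond (p \to (\neg s \lor s)) requires p \to (\neg s \lor s) at some successor in {1, 4, 5, 6, 8}.
      p \to (\neg s \lor s) holds at 1, so \Diamond (p \to (\neg s \lor s)) is true at 3.
Satisfying worlds: none.

none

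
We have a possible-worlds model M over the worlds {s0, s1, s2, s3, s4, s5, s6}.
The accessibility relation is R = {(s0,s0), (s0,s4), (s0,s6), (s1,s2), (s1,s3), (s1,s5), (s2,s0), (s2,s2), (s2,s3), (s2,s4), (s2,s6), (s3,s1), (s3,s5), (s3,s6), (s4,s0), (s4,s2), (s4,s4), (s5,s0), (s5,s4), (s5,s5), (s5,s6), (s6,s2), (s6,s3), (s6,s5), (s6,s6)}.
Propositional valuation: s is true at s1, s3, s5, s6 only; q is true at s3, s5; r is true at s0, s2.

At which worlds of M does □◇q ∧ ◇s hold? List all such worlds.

Recall that □ψ holds at a world iff ψ holds at every accessible world, and ◇ψ holds iff ψ holds at some accessible world.
Let φ = □◇q ∧ ◇s. Evaluate φ at each world:
  s0 (successors {s0, s4, s6}): φ is false.
  s1 (successors {s2, s3, s5}): φ is true.
  s2 (successors {s0, s2, s3, s4, s6}): φ is false.
  s3 (successors {s1, s5, s6}): φ is true.
  s4 (successors {s0, s2, s4}): φ is false.
  s5 (successors {s0, s4, s5, s6}): φ is false.
  s6 (successors {s2, s3, s5, s6}): φ is true.
For instance, at s1:
  At s1: □◇q is true, ◇s is true, so □◇q ∧ ◇s is true.
    At s1: □◇q requires ◇q at every successor {s2, s3, s5}.
      At s2: ◇q is true.
      At s3: ◇q is true.
      At s5: ◇q is true.
    So □◇q is true at s1.
    At s1: ◇s requires s at some successor in {s2, s3, s5}.
      s holds at s3, so ◇s is true at s1.
Satisfying worlds: {s1, s3, s6}

s1, s3, s6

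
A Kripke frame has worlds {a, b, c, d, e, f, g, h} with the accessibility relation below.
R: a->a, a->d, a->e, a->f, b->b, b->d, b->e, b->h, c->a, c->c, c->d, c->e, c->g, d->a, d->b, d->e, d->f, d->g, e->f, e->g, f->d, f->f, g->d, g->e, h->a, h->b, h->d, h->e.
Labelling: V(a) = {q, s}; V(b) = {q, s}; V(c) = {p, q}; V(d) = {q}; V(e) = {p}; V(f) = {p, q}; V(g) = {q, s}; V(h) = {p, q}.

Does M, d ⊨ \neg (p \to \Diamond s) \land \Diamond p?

No

At d: \neg (p \to \Diamond s) is false, \Diamond p is true, so \neg (p \to \Diamond s) \land \Diamond p is false.
  At d: p \to \Diamond s is true, so \neg (p \to \Diamond s) is false.
    At d: p is false, \Diamond s is true, so p \to \Diamond s is true.
      At d: \Diamond s requires s at some successor in {a, b, e, f, g}.
        s holds at a, so \Diamond s is true at d.
  At d: \Diamond p requires p at some successor in {a, b, e, f, g}.
    p holds at e, so \Diamond p is true at d.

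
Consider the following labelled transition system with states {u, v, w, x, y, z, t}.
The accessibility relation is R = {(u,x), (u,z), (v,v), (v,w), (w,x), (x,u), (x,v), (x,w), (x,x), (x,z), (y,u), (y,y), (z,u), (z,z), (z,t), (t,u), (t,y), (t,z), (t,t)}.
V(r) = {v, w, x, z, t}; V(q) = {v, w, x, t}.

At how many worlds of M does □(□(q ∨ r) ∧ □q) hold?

1

Let φ = □(□(q ∨ r) ∧ □q). Evaluate φ at each world:
  u (successors {x, z}): φ is false.
  v (successors {v, w}): φ is true.
  w (successors {x}): φ is false.
  x (successors {u, v, w, x, z}): φ is false.
  y (successors {u, y}): φ is false.
  z (successors {u, z, t}): φ is false.
  t (successors {u, y, z, t}): φ is false.
For instance, at x:
  At x: □(□(q ∨ r) ∧ □q) requires □(q ∨ r) ∧ □q at every successor {u, v, w, x, z}.
    □(q ∨ r) ∧ □q fails at u, so □(□(q ∨ r) ∧ □q) is false at x.
      At u: □(q ∨ r) is true, □q is false, so □(q ∨ r) ∧ □q is false.
Satisfying worlds: {v}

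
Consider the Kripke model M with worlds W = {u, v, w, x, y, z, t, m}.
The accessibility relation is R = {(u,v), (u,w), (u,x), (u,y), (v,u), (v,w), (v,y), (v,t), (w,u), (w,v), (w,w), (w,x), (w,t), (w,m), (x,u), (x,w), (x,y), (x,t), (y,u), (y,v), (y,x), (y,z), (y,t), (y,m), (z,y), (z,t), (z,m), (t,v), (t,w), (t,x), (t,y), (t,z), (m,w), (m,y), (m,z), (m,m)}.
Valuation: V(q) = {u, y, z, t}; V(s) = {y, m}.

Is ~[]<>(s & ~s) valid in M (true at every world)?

Yes

Let φ = ~[]<>(s & ~s). Evaluate φ at each world:
  u (successors {v, w, x, y}): φ is true.
  v (successors {u, w, y, t}): φ is true.
  w (successors {u, v, w, x, t, m}): φ is true.
  x (successors {u, w, y, t}): φ is true.
  y (successors {u, v, x, z, t, m}): φ is true.
  z (successors {y, t, m}): φ is true.
  t (successors {v, w, x, y, z}): φ is true.
  m (successors {w, y, z, m}): φ is true.
For instance, at m:
  At m: []<>(s & ~s) is false, so ~[]<>(s & ~s) is true.
    At m: []<>(s & ~s) requires <>(s & ~s) at every successor {w, y, z, m}.
      <>(s & ~s) fails at w, so []<>(s & ~s) is false at m.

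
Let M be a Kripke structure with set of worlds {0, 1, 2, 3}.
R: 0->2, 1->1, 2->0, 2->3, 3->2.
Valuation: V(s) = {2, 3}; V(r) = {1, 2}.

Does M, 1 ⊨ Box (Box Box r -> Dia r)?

Yes

Recall that Box ψ holds at a world iff ψ holds at every accessible world, and Dia ψ holds iff ψ holds at some accessible world.
At 1: Box (Box Box r -> Dia r) requires Box Box r -> Dia r at every successor {1}.
    At 1: Box Box r is true, Dia r is true, so Box Box r -> Dia r is true.
      At 1: Box Box r requires Box r at every successor {1}.
        At 1: Box r is true.
      So Box Box r is true at 1.
      At 1: Dia r requires r at some successor in {1}.
        r holds at 1, so Dia r is true at 1.
So Box (Box Box r -> Dia r) is true at 1.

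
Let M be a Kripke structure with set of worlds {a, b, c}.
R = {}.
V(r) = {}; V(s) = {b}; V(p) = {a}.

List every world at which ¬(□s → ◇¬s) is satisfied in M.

a, b, c

Recall that □ψ holds at a world iff ψ holds at every accessible world, and ◇ψ holds iff ψ holds at some accessible world.
Let φ = ¬(□s → ◇¬s). Evaluate φ at each world:
  a (successors ∅): φ is true.
  b (successors ∅): φ is true.
  c (successors ∅): φ is true.
For instance, at a:
  At a: □s → ◇¬s is false, so ¬(□s → ◇¬s) is true.
    At a: □s is true, ◇¬s is false, so □s → ◇¬s is false.
      At a: no accessible worlds, so □s holds vacuously.
      At a: no accessible worlds, so ◇¬s is false.
Satisfying worlds: {a, b, c}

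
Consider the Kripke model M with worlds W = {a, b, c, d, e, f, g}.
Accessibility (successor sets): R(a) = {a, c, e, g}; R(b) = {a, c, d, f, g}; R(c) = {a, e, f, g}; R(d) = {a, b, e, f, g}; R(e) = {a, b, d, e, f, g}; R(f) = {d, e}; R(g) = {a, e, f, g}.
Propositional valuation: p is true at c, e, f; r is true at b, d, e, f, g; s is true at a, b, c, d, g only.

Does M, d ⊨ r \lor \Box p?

Yes

At d: r is true, \Box p is false, so r \lor \Box p is true.
  At d: \Box p requires p at every successor {a, b, e, f, g}.
    p fails at a, so \Box p is false at d.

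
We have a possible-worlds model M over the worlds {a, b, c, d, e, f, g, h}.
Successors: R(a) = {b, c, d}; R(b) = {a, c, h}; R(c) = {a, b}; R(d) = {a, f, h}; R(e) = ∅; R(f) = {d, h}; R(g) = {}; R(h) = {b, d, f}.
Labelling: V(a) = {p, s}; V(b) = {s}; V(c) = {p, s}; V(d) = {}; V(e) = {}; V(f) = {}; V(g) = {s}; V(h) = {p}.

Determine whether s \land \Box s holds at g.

Yes

Recall that \Box ψ holds at a world iff ψ holds at every accessible world, and \Diamond ψ holds iff ψ holds at some accessible world.
At g: s is true, \Box s is true, so s \land \Box s is true.
  At g: no accessible worlds, so \Box s holds vacuously.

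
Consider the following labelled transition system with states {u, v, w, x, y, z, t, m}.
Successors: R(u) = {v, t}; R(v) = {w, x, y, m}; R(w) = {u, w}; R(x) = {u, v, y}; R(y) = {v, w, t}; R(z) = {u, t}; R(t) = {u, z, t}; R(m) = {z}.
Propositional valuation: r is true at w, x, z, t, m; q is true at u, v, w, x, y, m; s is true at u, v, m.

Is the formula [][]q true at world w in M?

At w: [][]q requires []q at every successor {u, w}.
  []q fails at u, so [][]q is false at w.
    At u: []q requires q at every successor {v, t}.
      q fails at t, so []q is false at u.

No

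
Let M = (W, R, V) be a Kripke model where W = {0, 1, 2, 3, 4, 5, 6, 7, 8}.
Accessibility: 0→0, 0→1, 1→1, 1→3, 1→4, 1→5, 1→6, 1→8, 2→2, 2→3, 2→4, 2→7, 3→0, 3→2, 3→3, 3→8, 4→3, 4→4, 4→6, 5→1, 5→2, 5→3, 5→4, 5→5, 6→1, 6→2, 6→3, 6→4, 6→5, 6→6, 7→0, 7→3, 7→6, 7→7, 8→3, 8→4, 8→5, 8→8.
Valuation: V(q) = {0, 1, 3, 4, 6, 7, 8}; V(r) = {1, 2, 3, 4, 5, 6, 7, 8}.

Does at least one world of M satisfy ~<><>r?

Let φ = ~<><>r. Evaluate φ at each world:
  0 (successors {0, 1}): φ is false.
  1 (successors {1, 3, 4, 5, 6, 8}): φ is false.
  2 (successors {2, 3, 4, 7}): φ is false.
  3 (successors {0, 2, 3, 8}): φ is false.
  4 (successors {3, 4, 6}): φ is false.
  5 (successors {1, 2, 3, 4, 5}): φ is false.
  6 (successors {1, 2, 3, 4, 5, 6}): φ is false.
  7 (successors {0, 3, 6, 7}): φ is false.
  8 (successors {3, 4, 5, 8}): φ is false.
For instance, at 3:
  At 3: <><>r is true, so ~<><>r is false.
    At 3: <><>r requires <>r at some successor in {0, 2, 3, 8}.
      <>r holds at 0, so <><>r is true at 3.

No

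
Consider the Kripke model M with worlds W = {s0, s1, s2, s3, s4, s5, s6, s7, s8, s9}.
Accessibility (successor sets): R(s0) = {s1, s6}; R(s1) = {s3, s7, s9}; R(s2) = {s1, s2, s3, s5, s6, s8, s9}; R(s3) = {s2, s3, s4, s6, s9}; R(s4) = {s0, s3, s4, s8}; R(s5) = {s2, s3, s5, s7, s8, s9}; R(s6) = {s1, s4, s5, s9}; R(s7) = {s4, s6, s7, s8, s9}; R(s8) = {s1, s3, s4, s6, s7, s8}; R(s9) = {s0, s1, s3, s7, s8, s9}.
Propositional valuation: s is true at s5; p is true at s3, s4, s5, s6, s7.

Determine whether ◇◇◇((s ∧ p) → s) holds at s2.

Yes

Recall that ◇ψ holds at a world iff ψ holds at some accessible world.
At s2: ◇◇◇((s ∧ p) → s) requires ◇◇((s ∧ p) → s) at some successor in {s1, s2, s3, s5, s6, s8, s9}.
  ◇◇((s ∧ p) → s) holds at s1, so ◇◇◇((s ∧ p) → s) is true at s2.
    At s1: ◇◇((s ∧ p) → s) requires ◇((s ∧ p) → s) at some successor in {s3, s7, s9}.
      ◇((s ∧ p) → s) holds at s3, so ◇◇((s ∧ p) → s) is true at s1.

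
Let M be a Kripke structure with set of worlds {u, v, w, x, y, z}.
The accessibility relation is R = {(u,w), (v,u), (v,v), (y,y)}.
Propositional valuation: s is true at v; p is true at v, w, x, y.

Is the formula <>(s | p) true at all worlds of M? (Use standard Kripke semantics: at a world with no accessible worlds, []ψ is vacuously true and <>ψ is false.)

Let φ = <>(s | p). Evaluate φ at each world:
  u (successors {w}): φ is true.
  v (successors {u, v}): φ is true.
  w (successors ∅): φ is false.
  x (successors ∅): φ is false.
  y (successors {y}): φ is true.
  z (successors ∅): φ is false.
Detail at w (counterexample):
  At w: no accessible worlds, so <>(s | p) is false.

No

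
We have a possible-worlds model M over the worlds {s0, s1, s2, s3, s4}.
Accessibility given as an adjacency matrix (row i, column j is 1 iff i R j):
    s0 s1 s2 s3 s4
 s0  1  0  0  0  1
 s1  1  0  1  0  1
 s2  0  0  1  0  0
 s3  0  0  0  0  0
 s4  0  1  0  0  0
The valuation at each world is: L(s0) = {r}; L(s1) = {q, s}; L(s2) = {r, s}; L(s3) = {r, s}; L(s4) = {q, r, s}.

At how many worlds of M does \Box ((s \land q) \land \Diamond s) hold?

2

Let φ = \Box ((s \land q) \land \Diamond s). Evaluate φ at each world:
  s0 (successors {s0, s4}): φ is false.
  s1 (successors {s0, s2, s4}): φ is false.
  s2 (successors {s2}): φ is false.
  s3 (successors ∅): φ is true.
  s4 (successors {s1}): φ is true.
For instance, at s0:
  At s0: \Box ((s \land q) \land \Diamond s) requires (s \land q) \land \Diamond s at every successor {s0, s4}.
    (s \land q) \land \Diamond s fails at s0, so \Box ((s \land q) \land \Diamond s) is false at s0.
      At s0: s \land q is false, \Diamond s is true, so (s \land q) \land \Diamond s is false.
Satisfying worlds: {s3, s4}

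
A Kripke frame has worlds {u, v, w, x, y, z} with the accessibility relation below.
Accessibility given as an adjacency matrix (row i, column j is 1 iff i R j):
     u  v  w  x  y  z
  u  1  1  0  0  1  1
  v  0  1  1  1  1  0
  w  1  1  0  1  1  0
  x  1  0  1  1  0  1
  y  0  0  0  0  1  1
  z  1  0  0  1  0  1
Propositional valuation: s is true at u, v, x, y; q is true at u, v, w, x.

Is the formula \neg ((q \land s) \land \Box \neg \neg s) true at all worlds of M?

Let φ = \neg ((q \land s) \land \Box \neg \neg s). Evaluate φ at each world:
  u (successors {u, v, y, z}): φ is true.
  v (successors {v, w, x, y}): φ is true.
  w (successors {u, v, x, y}): φ is true.
  x (successors {u, w, x, z}): φ is true.
  y (successors {y, z}): φ is true.
  z (successors {u, x, z}): φ is true.
For instance, at u:
  At u: (q \land s) \land \Box \neg \neg s is false, so \neg ((q \land s) \land \Box \neg \neg s) is true.
    At u: q \land s is true, \Box \neg \neg s is false, so (q \land s) \land \Box \neg \neg s is false.
      At u: \Box \neg \neg s requires \neg \neg s at every successor {u, v, y, z}.
        \neg \neg s fails at z, so \Box \neg \neg s is false at u.

Yes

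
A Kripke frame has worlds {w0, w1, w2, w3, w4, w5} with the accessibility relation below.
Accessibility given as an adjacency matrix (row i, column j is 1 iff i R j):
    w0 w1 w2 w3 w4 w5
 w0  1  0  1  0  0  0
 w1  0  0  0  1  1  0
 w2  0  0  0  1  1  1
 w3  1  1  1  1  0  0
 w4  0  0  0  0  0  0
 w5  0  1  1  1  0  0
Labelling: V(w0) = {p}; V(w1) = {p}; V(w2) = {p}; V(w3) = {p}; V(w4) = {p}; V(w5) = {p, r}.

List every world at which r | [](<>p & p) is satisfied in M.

Recall that []ψ holds at a world iff ψ holds at every accessible world, and <>ψ holds iff ψ holds at some accessible world.
Let φ = r | [](<>p & p). Evaluate φ at each world:
  w0 (successors {w0, w2}): φ is true.
  w1 (successors {w3, w4}): φ is false.
  w2 (successors {w3, w4, w5}): φ is false.
  w3 (successors {w0, w1, w2, w3}): φ is true.
  w4 (successors ∅): φ is true.
  w5 (successors {w1, w2, w3}): φ is true.
For instance, at w5:
  At w5: r is true, [](<>p & p) is true, so r | [](<>p & p) is true.
    At w5: [](<>p & p) requires <>p & p at every successor {w1, w2, w3}.
      At w1: <>p & p is true.
      At w2: <>p & p is true.
      At w3: <>p & p is true.
    So [](<>p & p) is true at w5.
Satisfying worlds: {w0, w3, w4, w5}

w0, w3, w4, w5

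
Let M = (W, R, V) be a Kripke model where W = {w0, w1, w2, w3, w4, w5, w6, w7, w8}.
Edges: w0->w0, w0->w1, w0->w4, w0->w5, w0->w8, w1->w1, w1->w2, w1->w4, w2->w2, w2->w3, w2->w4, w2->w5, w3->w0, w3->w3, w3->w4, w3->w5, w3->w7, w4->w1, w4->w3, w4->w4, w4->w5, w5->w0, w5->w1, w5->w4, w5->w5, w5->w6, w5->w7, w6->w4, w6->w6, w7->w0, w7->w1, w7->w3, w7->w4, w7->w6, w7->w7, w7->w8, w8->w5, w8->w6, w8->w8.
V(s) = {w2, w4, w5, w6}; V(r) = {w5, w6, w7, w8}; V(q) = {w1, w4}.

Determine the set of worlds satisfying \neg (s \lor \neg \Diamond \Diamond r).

Let φ = \neg (s \lor \neg \Diamond \Diamond r). Evaluate φ at each world:
  w0 (successors {w0, w1, w4, w5, w8}): φ is true.
  w1 (successors {w1, w2, w4}): φ is true.
  w2 (successors {w2, w3, w4, w5}): φ is false.
  w3 (successors {w0, w3, w4, w5, w7}): φ is true.
  w4 (successors {w1, w3, w4, w5}): φ is false.
  w5 (successors {w0, w1, w4, w5, w6, w7}): φ is false.
  w6 (successors {w4, w6}): φ is false.
  w7 (successors {w0, w1, w3, w4, w6, w7, w8}): φ is true.
  w8 (successors {w5, w6, w8}): φ is true.
For instance, at w1:
  At w1: s \lor \neg \Diamond \Diamond r is false, so \neg (s \lor \neg \Diamond \Diamond r) is true.
    At w1: s is false, \neg \Diamond \Diamond r is false, so s \lor \neg \Diamond \Diamond r is false.
      At w1: \Diamond \Diamond r is true, so \neg \Diamond \Diamond r is false.
Satisfying worlds: {w0, w1, w3, w7, w8}

w0, w1, w3, w7, w8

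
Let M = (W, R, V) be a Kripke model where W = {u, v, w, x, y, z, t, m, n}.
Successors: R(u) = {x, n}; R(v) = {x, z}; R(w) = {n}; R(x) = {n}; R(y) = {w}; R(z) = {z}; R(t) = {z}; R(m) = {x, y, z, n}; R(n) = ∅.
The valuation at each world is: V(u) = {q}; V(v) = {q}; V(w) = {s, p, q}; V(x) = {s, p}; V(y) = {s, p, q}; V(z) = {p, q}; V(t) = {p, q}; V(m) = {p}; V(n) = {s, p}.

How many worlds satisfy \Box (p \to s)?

Recall that \Box ψ holds at a world iff ψ holds at every accessible world, and \Diamond ψ holds iff ψ holds at some accessible world.
Let φ = \Box (p \to s). Evaluate φ at each world:
  u (successors {x, n}): φ is true.
  v (successors {x, z}): φ is false.
  w (successors {n}): φ is true.
  x (successors {n}): φ is true.
  y (successors {w}): φ is true.
  z (successors {z}): φ is false.
  t (successors {z}): φ is false.
  m (successors {x, y, z, n}): φ is false.
  n (successors ∅): φ is true.
For instance, at x:
  At x: \Box (p \to s) requires p \to s at every successor {n}.
    At n: p \to s is true.
  So \Box (p \to s) is true at x.
Satisfying worlds: {u, w, x, y, n}

5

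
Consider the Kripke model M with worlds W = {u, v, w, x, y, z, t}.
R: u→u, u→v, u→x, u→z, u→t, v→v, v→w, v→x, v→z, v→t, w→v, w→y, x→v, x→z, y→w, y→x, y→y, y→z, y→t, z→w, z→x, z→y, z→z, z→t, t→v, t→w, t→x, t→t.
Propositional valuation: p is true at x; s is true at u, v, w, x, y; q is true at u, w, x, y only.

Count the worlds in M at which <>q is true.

Let φ = <>q. Evaluate φ at each world:
  u (successors {u, v, x, z, t}): φ is true.
  v (successors {v, w, x, z, t}): φ is true.
  w (successors {v, y}): φ is true.
  x (successors {v, z}): φ is false.
  y (successors {w, x, y, z, t}): φ is true.
  z (successors {w, x, y, z, t}): φ is true.
  t (successors {v, w, x, t}): φ is true.
For instance, at t:
  At t: <>q requires q at some successor in {v, w, x, t}.
    q holds at w, so <>q is true at t.
Satisfying worlds: {u, v, w, y, z, t}

6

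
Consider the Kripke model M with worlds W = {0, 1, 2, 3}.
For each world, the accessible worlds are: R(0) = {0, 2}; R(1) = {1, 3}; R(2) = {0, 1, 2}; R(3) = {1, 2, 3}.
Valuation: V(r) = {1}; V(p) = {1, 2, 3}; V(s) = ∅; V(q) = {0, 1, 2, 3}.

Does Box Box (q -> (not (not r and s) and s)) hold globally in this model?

Let φ = Box Box (q -> (not (not r and s) and s)). Evaluate φ at each world:
  0 (successors {0, 2}): φ is false.
  1 (successors {1, 3}): φ is false.
  2 (successors {0, 1, 2}): φ is false.
  3 (successors {1, 2, 3}): φ is false.
Detail at 0 (counterexample):
  At 0: Box Box (q -> (not (not r and s) and s)) requires Box (q -> (not (not r and s) and s)) at every successor {0, 2}.
    Box (q -> (not (not r and s) and s)) fails at 0, so Box Box (q -> (not (not r and s) and s)) is false at 0.
      At 0: Box (q -> (not (not r and s) and s)) requires q -> (not (not r and s) and s) at every successor {0, 2}.
        q -> (not (not r and s) and s) fails at 0, so Box (q -> (not (not r and s) and s)) is false at 0.

No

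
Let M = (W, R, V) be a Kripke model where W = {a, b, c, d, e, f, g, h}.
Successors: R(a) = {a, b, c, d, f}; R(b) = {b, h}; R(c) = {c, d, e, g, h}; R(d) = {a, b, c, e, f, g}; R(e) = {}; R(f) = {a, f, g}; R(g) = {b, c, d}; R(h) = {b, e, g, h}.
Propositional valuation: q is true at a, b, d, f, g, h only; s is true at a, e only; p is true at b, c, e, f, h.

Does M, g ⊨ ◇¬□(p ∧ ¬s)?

Yes

Recall that □ψ holds at a world iff ψ holds at every accessible world, and ◇ψ holds iff ψ holds at some accessible world.
At g: ◇¬□(p ∧ ¬s) requires ¬□(p ∧ ¬s) at some successor in {b, c, d}.
  ¬□(p ∧ ¬s) holds at c, so ◇¬□(p ∧ ¬s) is true at g.
    At c: □(p ∧ ¬s) is false, so ¬□(p ∧ ¬s) is true.
      At c: □(p ∧ ¬s) requires p ∧ ¬s at every successor {c, d, e, g, h}.
        p ∧ ¬s fails at d, so □(p ∧ ¬s) is false at c.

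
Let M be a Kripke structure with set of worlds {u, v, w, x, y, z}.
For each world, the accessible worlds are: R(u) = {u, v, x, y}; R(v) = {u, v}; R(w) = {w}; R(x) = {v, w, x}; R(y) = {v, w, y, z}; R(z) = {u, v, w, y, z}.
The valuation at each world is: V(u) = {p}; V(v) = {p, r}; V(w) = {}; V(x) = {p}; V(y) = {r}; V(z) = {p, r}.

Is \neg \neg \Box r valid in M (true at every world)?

Let φ = \neg \neg \Box r. Evaluate φ at each world:
  u (successors {u, v, x, y}): φ is false.
  v (successors {u, v}): φ is false.
  w (successors {w}): φ is false.
  x (successors {v, w, x}): φ is false.
  y (successors {v, w, y, z}): φ is false.
  z (successors {u, v, w, y, z}): φ is false.
Detail at u (counterexample):
  At u: \neg \Box r is true, so \neg \neg \Box r is false.
    At u: \Box r is false, so \neg \Box r is true.
      At u: \Box r requires r at every successor {u, v, x, y}.
        r fails at u, so \Box r is false at u.

No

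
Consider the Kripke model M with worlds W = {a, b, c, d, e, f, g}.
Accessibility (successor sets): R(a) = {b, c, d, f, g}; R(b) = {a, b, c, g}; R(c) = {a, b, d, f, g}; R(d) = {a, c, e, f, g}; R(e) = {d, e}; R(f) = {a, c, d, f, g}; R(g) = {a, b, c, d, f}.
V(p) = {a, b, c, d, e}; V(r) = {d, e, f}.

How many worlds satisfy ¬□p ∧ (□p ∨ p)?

4

Let φ = ¬□p ∧ (□p ∨ p). Evaluate φ at each world:
  a (successors {b, c, d, f, g}): φ is true.
  b (successors {a, b, c, g}): φ is true.
  c (successors {a, b, d, f, g}): φ is true.
  d (successors {a, c, e, f, g}): φ is true.
  e (successors {d, e}): φ is false.
  f (successors {a, c, d, f, g}): φ is false.
  g (successors {a, b, c, d, f}): φ is false.
For instance, at e:
  At e: ¬□p is false, □p ∨ p is true, so ¬□p ∧ (□p ∨ p) is false.
    At e: □p is true, so ¬□p is false.
      At e: □p requires p at every successor {d, e}.
        At d: p is true.
        At e: p is true.
      So □p is true at e.
    At e: □p is true, p is true, so □p ∨ p is true.
      At e: □p requires p at every successor {d, e}.
        At d: p is true.
        At e: p is true.
      So □p is true at e.
Satisfying worlds: {a, b, c, d}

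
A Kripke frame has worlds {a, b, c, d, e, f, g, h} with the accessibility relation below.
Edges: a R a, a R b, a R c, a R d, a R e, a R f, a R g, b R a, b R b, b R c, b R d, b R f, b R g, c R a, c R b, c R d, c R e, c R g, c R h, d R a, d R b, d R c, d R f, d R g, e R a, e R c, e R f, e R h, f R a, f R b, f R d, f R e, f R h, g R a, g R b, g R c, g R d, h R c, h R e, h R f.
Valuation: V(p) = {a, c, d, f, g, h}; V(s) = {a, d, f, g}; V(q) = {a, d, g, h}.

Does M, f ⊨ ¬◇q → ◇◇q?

At f: ¬◇q is false, ◇◇q is true, so ¬◇q → ◇◇q is true.
  At f: ◇q is true, so ¬◇q is false.
    At f: ◇q requires q at some successor in {a, b, d, e, h}.
      q holds at a, so ◇q is true at f.
  At f: ◇◇q requires ◇q at some successor in {a, b, d, e, h}.
    ◇q holds at a, so ◇◇q is true at f.
      At a: ◇q requires q at some successor in {a, b, c, d, e, f, g}.
        q holds at a, so ◇q is true at a.

Yes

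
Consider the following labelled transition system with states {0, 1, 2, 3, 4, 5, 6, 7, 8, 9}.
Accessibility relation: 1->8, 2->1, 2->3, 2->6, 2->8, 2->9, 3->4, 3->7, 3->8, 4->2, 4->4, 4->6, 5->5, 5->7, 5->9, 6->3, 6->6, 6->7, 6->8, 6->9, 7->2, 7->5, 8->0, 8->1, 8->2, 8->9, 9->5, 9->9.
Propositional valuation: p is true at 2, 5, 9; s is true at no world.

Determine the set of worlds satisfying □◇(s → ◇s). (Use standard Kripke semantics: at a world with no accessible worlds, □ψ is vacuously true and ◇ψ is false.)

0, 1, 2, 3, 4, 5, 6, 7, 9

Let φ = □◇(s → ◇s). Evaluate φ at each world:
  0 (successors ∅): φ is true.
  1 (successors {8}): φ is true.
  2 (successors {1, 3, 6, 8, 9}): φ is true.
  3 (successors {4, 7, 8}): φ is true.
  4 (successors {2, 4, 6}): φ is true.
  5 (successors {5, 7, 9}): φ is true.
  6 (successors {3, 6, 7, 8, 9}): φ is true.
  7 (successors {2, 5}): φ is true.
  8 (successors {0, 1, 2, 9}): φ is false.
  9 (successors {5, 9}): φ is true.
For instance, at 9:
  At 9: □◇(s → ◇s) requires ◇(s → ◇s) at every successor {5, 9}.
      At 5: ◇(s → ◇s) requires s → ◇s at some successor in {5, 7, 9}.
        s → ◇s holds at 5, so ◇(s → ◇s) is true at 5.
      At 9: ◇(s → ◇s) requires s → ◇s at some successor in {5, 9}.
        s → ◇s holds at 5, so ◇(s → ◇s) is true at 9.
  So □◇(s → ◇s) is true at 9.
Satisfying worlds: {0, 1, 2, 3, 4, 5, 6, 7, 9}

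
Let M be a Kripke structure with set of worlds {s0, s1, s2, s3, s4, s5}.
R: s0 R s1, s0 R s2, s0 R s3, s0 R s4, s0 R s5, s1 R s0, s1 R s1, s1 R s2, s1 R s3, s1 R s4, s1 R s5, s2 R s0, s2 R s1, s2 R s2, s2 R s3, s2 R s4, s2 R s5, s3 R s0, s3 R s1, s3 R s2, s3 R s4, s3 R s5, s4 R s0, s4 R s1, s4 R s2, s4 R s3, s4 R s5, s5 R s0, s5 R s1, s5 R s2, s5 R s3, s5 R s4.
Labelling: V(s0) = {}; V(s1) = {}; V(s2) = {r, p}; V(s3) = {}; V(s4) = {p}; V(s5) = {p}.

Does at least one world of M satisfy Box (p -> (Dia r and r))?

Let φ = Box (p -> (Dia r and r)). Evaluate φ at each world:
  s0 (successors {s1, s2, s3, s4, s5}): φ is false.
  s1 (successors {s0, s1, s2, s3, s4, s5}): φ is false.
  s2 (successors {s0, s1, s2, s3, s4, s5}): φ is false.
  s3 (successors {s0, s1, s2, s4, s5}): φ is false.
  s4 (successors {s0, s1, s2, s3, s5}): φ is false.
  s5 (successors {s0, s1, s2, s3, s4}): φ is false.
For instance, at s3:
  At s3: Box (p -> (Dia r and r)) requires p -> (Dia r and r) at every successor {s0, s1, s2, s4, s5}.
    p -> (Dia r and r) fails at s4, so Box (p -> (Dia r and r)) is false at s3.
      At s4: p is true, Dia r and r is false, so p -> (Dia r and r) is false.

No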